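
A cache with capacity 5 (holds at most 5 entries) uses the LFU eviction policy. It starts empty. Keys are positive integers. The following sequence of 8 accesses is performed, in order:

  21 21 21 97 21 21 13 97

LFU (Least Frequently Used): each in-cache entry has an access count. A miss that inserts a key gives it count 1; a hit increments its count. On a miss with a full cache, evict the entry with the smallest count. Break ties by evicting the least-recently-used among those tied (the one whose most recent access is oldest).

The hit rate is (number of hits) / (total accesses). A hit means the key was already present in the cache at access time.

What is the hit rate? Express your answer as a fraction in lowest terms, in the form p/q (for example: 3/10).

LFU simulation (capacity=5):
  1. access 21: MISS. Cache: [21(c=1)]
  2. access 21: HIT, count now 2. Cache: [21(c=2)]
  3. access 21: HIT, count now 3. Cache: [21(c=3)]
  4. access 97: MISS. Cache: [97(c=1) 21(c=3)]
  5. access 21: HIT, count now 4. Cache: [97(c=1) 21(c=4)]
  6. access 21: HIT, count now 5. Cache: [97(c=1) 21(c=5)]
  7. access 13: MISS. Cache: [97(c=1) 13(c=1) 21(c=5)]
  8. access 97: HIT, count now 2. Cache: [13(c=1) 97(c=2) 21(c=5)]
Total: 5 hits, 3 misses, 0 evictions

Hit rate = 5/8

Answer: 5/8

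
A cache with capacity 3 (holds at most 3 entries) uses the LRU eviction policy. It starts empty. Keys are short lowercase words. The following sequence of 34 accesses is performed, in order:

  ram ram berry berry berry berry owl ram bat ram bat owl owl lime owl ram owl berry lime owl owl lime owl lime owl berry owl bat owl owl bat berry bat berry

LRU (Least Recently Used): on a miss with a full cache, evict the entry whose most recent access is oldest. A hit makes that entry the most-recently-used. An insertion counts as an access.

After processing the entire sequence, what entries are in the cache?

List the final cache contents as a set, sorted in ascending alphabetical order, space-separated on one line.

LRU simulation (capacity=3):
  1. access ram: MISS. Cache (LRU->MRU): [ram]
  2. access ram: HIT. Cache (LRU->MRU): [ram]
  3. access berry: MISS. Cache (LRU->MRU): [ram berry]
  4. access berry: HIT. Cache (LRU->MRU): [ram berry]
  5. access berry: HIT. Cache (LRU->MRU): [ram berry]
  6. access berry: HIT. Cache (LRU->MRU): [ram berry]
  7. access owl: MISS. Cache (LRU->MRU): [ram berry owl]
  8. access ram: HIT. Cache (LRU->MRU): [berry owl ram]
  9. access bat: MISS, evict berry. Cache (LRU->MRU): [owl ram bat]
  10. access ram: HIT. Cache (LRU->MRU): [owl bat ram]
  11. access bat: HIT. Cache (LRU->MRU): [owl ram bat]
  12. access owl: HIT. Cache (LRU->MRU): [ram bat owl]
  13. access owl: HIT. Cache (LRU->MRU): [ram bat owl]
  14. access lime: MISS, evict ram. Cache (LRU->MRU): [bat owl lime]
  15. access owl: HIT. Cache (LRU->MRU): [bat lime owl]
  16. access ram: MISS, evict bat. Cache (LRU->MRU): [lime owl ram]
  17. access owl: HIT. Cache (LRU->MRU): [lime ram owl]
  18. access berry: MISS, evict lime. Cache (LRU->MRU): [ram owl berry]
  19. access lime: MISS, evict ram. Cache (LRU->MRU): [owl berry lime]
  20. access owl: HIT. Cache (LRU->MRU): [berry lime owl]
  21. access owl: HIT. Cache (LRU->MRU): [berry lime owl]
  22. access lime: HIT. Cache (LRU->MRU): [berry owl lime]
  23. access owl: HIT. Cache (LRU->MRU): [berry lime owl]
  24. access lime: HIT. Cache (LRU->MRU): [berry owl lime]
  25. access owl: HIT. Cache (LRU->MRU): [berry lime owl]
  26. access berry: HIT. Cache (LRU->MRU): [lime owl berry]
  27. access owl: HIT. Cache (LRU->MRU): [lime berry owl]
  28. access bat: MISS, evict lime. Cache (LRU->MRU): [berry owl bat]
  29. access owl: HIT. Cache (LRU->MRU): [berry bat owl]
  30. access owl: HIT. Cache (LRU->MRU): [berry bat owl]
  31. access bat: HIT. Cache (LRU->MRU): [berry owl bat]
  32. access berry: HIT. Cache (LRU->MRU): [owl bat berry]
  33. access bat: HIT. Cache (LRU->MRU): [owl berry bat]
  34. access berry: HIT. Cache (LRU->MRU): [owl bat berry]
Total: 25 hits, 9 misses, 6 evictions

Answer: bat berry owl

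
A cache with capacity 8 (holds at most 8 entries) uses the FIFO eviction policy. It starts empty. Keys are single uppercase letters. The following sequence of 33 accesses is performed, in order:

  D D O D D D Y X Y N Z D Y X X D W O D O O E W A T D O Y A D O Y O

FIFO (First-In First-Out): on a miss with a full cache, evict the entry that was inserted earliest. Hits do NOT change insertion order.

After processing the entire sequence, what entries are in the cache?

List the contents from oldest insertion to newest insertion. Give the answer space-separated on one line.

Answer: Z W E A T D O Y

Derivation:
FIFO simulation (capacity=8):
  1. access D: MISS. Cache (old->new): [D]
  2. access D: HIT. Cache (old->new): [D]
  3. access O: MISS. Cache (old->new): [D O]
  4. access D: HIT. Cache (old->new): [D O]
  5. access D: HIT. Cache (old->new): [D O]
  6. access D: HIT. Cache (old->new): [D O]
  7. access Y: MISS. Cache (old->new): [D O Y]
  8. access X: MISS. Cache (old->new): [D O Y X]
  9. access Y: HIT. Cache (old->new): [D O Y X]
  10. access N: MISS. Cache (old->new): [D O Y X N]
  11. access Z: MISS. Cache (old->new): [D O Y X N Z]
  12. access D: HIT. Cache (old->new): [D O Y X N Z]
  13. access Y: HIT. Cache (old->new): [D O Y X N Z]
  14. access X: HIT. Cache (old->new): [D O Y X N Z]
  15. access X: HIT. Cache (old->new): [D O Y X N Z]
  16. access D: HIT. Cache (old->new): [D O Y X N Z]
  17. access W: MISS. Cache (old->new): [D O Y X N Z W]
  18. access O: HIT. Cache (old->new): [D O Y X N Z W]
  19. access D: HIT. Cache (old->new): [D O Y X N Z W]
  20. access O: HIT. Cache (old->new): [D O Y X N Z W]
  21. access O: HIT. Cache (old->new): [D O Y X N Z W]
  22. access E: MISS. Cache (old->new): [D O Y X N Z W E]
  23. access W: HIT. Cache (old->new): [D O Y X N Z W E]
  24. access A: MISS, evict D. Cache (old->new): [O Y X N Z W E A]
  25. access T: MISS, evict O. Cache (old->new): [Y X N Z W E A T]
  26. access D: MISS, evict Y. Cache (old->new): [X N Z W E A T D]
  27. access O: MISS, evict X. Cache (old->new): [N Z W E A T D O]
  28. access Y: MISS, evict N. Cache (old->new): [Z W E A T D O Y]
  29. access A: HIT. Cache (old->new): [Z W E A T D O Y]
  30. access D: HIT. Cache (old->new): [Z W E A T D O Y]
  31. access O: HIT. Cache (old->new): [Z W E A T D O Y]
  32. access Y: HIT. Cache (old->new): [Z W E A T D O Y]
  33. access O: HIT. Cache (old->new): [Z W E A T D O Y]
Total: 20 hits, 13 misses, 5 evictions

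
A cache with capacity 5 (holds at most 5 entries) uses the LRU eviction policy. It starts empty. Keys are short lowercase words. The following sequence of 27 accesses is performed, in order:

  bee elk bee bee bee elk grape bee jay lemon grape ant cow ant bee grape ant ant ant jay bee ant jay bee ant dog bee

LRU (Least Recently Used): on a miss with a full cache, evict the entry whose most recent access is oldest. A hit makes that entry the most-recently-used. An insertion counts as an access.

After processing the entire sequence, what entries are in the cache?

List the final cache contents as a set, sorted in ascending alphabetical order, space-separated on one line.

Answer: ant bee dog grape jay

Derivation:
LRU simulation (capacity=5):
  1. access bee: MISS. Cache (LRU->MRU): [bee]
  2. access elk: MISS. Cache (LRU->MRU): [bee elk]
  3. access bee: HIT. Cache (LRU->MRU): [elk bee]
  4. access bee: HIT. Cache (LRU->MRU): [elk bee]
  5. access bee: HIT. Cache (LRU->MRU): [elk bee]
  6. access elk: HIT. Cache (LRU->MRU): [bee elk]
  7. access grape: MISS. Cache (LRU->MRU): [bee elk grape]
  8. access bee: HIT. Cache (LRU->MRU): [elk grape bee]
  9. access jay: MISS. Cache (LRU->MRU): [elk grape bee jay]
  10. access lemon: MISS. Cache (LRU->MRU): [elk grape bee jay lemon]
  11. access grape: HIT. Cache (LRU->MRU): [elk bee jay lemon grape]
  12. access ant: MISS, evict elk. Cache (LRU->MRU): [bee jay lemon grape ant]
  13. access cow: MISS, evict bee. Cache (LRU->MRU): [jay lemon grape ant cow]
  14. access ant: HIT. Cache (LRU->MRU): [jay lemon grape cow ant]
  15. access bee: MISS, evict jay. Cache (LRU->MRU): [lemon grape cow ant bee]
  16. access grape: HIT. Cache (LRU->MRU): [lemon cow ant bee grape]
  17. access ant: HIT. Cache (LRU->MRU): [lemon cow bee grape ant]
  18. access ant: HIT. Cache (LRU->MRU): [lemon cow bee grape ant]
  19. access ant: HIT. Cache (LRU->MRU): [lemon cow bee grape ant]
  20. access jay: MISS, evict lemon. Cache (LRU->MRU): [cow bee grape ant jay]
  21. access bee: HIT. Cache (LRU->MRU): [cow grape ant jay bee]
  22. access ant: HIT. Cache (LRU->MRU): [cow grape jay bee ant]
  23. access jay: HIT. Cache (LRU->MRU): [cow grape bee ant jay]
  24. access bee: HIT. Cache (LRU->MRU): [cow grape ant jay bee]
  25. access ant: HIT. Cache (LRU->MRU): [cow grape jay bee ant]
  26. access dog: MISS, evict cow. Cache (LRU->MRU): [grape jay bee ant dog]
  27. access bee: HIT. Cache (LRU->MRU): [grape jay ant dog bee]
Total: 17 hits, 10 misses, 5 evictions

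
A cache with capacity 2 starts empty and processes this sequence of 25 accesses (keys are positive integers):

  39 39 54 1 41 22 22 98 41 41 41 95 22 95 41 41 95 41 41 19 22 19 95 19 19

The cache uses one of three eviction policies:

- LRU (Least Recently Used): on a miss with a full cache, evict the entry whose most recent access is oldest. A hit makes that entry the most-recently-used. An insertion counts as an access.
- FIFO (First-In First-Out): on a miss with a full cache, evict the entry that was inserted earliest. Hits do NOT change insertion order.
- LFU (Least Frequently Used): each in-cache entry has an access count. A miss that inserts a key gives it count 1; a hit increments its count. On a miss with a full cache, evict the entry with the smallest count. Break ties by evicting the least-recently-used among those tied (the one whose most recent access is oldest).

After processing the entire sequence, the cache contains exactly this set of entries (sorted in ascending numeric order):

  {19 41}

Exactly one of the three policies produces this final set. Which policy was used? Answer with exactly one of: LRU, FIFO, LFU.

Answer: LFU

Derivation:
Simulating under each policy and comparing final sets:
  LRU: final set = {19 95} -> differs
  FIFO: final set = {19 95} -> differs
  LFU: final set = {19 41} -> MATCHES target
Only LFU produces the target set.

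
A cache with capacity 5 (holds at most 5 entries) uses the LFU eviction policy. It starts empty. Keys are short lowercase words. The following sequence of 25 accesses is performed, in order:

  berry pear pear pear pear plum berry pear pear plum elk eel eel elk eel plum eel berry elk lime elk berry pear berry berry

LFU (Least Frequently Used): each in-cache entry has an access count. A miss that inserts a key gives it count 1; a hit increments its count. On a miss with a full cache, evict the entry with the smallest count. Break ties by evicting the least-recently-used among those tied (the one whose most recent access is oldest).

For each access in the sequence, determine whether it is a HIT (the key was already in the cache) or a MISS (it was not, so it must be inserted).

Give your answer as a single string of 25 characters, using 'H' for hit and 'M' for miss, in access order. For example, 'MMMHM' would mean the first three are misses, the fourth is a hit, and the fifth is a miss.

Answer: MMHHHMHHHHMMHHHHHHHMHHHHH

Derivation:
LFU simulation (capacity=5):
  1. access berry: MISS. Cache: [berry(c=1)]
  2. access pear: MISS. Cache: [berry(c=1) pear(c=1)]
  3. access pear: HIT, count now 2. Cache: [berry(c=1) pear(c=2)]
  4. access pear: HIT, count now 3. Cache: [berry(c=1) pear(c=3)]
  5. access pear: HIT, count now 4. Cache: [berry(c=1) pear(c=4)]
  6. access plum: MISS. Cache: [berry(c=1) plum(c=1) pear(c=4)]
  7. access berry: HIT, count now 2. Cache: [plum(c=1) berry(c=2) pear(c=4)]
  8. access pear: HIT, count now 5. Cache: [plum(c=1) berry(c=2) pear(c=5)]
  9. access pear: HIT, count now 6. Cache: [plum(c=1) berry(c=2) pear(c=6)]
  10. access plum: HIT, count now 2. Cache: [berry(c=2) plum(c=2) pear(c=6)]
  11. access elk: MISS. Cache: [elk(c=1) berry(c=2) plum(c=2) pear(c=6)]
  12. access eel: MISS. Cache: [elk(c=1) eel(c=1) berry(c=2) plum(c=2) pear(c=6)]
  13. access eel: HIT, count now 2. Cache: [elk(c=1) berry(c=2) plum(c=2) eel(c=2) pear(c=6)]
  14. access elk: HIT, count now 2. Cache: [berry(c=2) plum(c=2) eel(c=2) elk(c=2) pear(c=6)]
  15. access eel: HIT, count now 3. Cache: [berry(c=2) plum(c=2) elk(c=2) eel(c=3) pear(c=6)]
  16. access plum: HIT, count now 3. Cache: [berry(c=2) elk(c=2) eel(c=3) plum(c=3) pear(c=6)]
  17. access eel: HIT, count now 4. Cache: [berry(c=2) elk(c=2) plum(c=3) eel(c=4) pear(c=6)]
  18. access berry: HIT, count now 3. Cache: [elk(c=2) plum(c=3) berry(c=3) eel(c=4) pear(c=6)]
  19. access elk: HIT, count now 3. Cache: [plum(c=3) berry(c=3) elk(c=3) eel(c=4) pear(c=6)]
  20. access lime: MISS, evict plum(c=3). Cache: [lime(c=1) berry(c=3) elk(c=3) eel(c=4) pear(c=6)]
  21. access elk: HIT, count now 4. Cache: [lime(c=1) berry(c=3) eel(c=4) elk(c=4) pear(c=6)]
  22. access berry: HIT, count now 4. Cache: [lime(c=1) eel(c=4) elk(c=4) berry(c=4) pear(c=6)]
  23. access pear: HIT, count now 7. Cache: [lime(c=1) eel(c=4) elk(c=4) berry(c=4) pear(c=7)]
  24. access berry: HIT, count now 5. Cache: [lime(c=1) eel(c=4) elk(c=4) berry(c=5) pear(c=7)]
  25. access berry: HIT, count now 6. Cache: [lime(c=1) eel(c=4) elk(c=4) berry(c=6) pear(c=7)]
Total: 19 hits, 6 misses, 1 evictions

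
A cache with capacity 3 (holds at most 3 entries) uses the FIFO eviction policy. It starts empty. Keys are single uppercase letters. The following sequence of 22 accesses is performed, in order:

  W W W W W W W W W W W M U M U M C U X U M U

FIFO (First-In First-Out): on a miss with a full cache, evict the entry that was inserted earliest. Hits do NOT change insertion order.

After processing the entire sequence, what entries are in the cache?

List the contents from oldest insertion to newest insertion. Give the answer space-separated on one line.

FIFO simulation (capacity=3):
  1. access W: MISS. Cache (old->new): [W]
  2. access W: HIT. Cache (old->new): [W]
  3. access W: HIT. Cache (old->new): [W]
  4. access W: HIT. Cache (old->new): [W]
  5. access W: HIT. Cache (old->new): [W]
  6. access W: HIT. Cache (old->new): [W]
  7. access W: HIT. Cache (old->new): [W]
  8. access W: HIT. Cache (old->new): [W]
  9. access W: HIT. Cache (old->new): [W]
  10. access W: HIT. Cache (old->new): [W]
  11. access W: HIT. Cache (old->new): [W]
  12. access M: MISS. Cache (old->new): [W M]
  13. access U: MISS. Cache (old->new): [W M U]
  14. access M: HIT. Cache (old->new): [W M U]
  15. access U: HIT. Cache (old->new): [W M U]
  16. access M: HIT. Cache (old->new): [W M U]
  17. access C: MISS, evict W. Cache (old->new): [M U C]
  18. access U: HIT. Cache (old->new): [M U C]
  19. access X: MISS, evict M. Cache (old->new): [U C X]
  20. access U: HIT. Cache (old->new): [U C X]
  21. access M: MISS, evict U. Cache (old->new): [C X M]
  22. access U: MISS, evict C. Cache (old->new): [X M U]
Total: 15 hits, 7 misses, 4 evictions

Answer: X M U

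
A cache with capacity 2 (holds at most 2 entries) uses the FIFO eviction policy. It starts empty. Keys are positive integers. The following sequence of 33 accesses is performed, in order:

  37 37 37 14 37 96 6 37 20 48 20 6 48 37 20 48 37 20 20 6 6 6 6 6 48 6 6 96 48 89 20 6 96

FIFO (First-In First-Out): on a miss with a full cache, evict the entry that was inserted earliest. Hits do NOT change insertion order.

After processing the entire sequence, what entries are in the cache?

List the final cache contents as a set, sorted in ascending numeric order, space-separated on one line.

FIFO simulation (capacity=2):
  1. access 37: MISS. Cache (old->new): [37]
  2. access 37: HIT. Cache (old->new): [37]
  3. access 37: HIT. Cache (old->new): [37]
  4. access 14: MISS. Cache (old->new): [37 14]
  5. access 37: HIT. Cache (old->new): [37 14]
  6. access 96: MISS, evict 37. Cache (old->new): [14 96]
  7. access 6: MISS, evict 14. Cache (old->new): [96 6]
  8. access 37: MISS, evict 96. Cache (old->new): [6 37]
  9. access 20: MISS, evict 6. Cache (old->new): [37 20]
  10. access 48: MISS, evict 37. Cache (old->new): [20 48]
  11. access 20: HIT. Cache (old->new): [20 48]
  12. access 6: MISS, evict 20. Cache (old->new): [48 6]
  13. access 48: HIT. Cache (old->new): [48 6]
  14. access 37: MISS, evict 48. Cache (old->new): [6 37]
  15. access 20: MISS, evict 6. Cache (old->new): [37 20]
  16. access 48: MISS, evict 37. Cache (old->new): [20 48]
  17. access 37: MISS, evict 20. Cache (old->new): [48 37]
  18. access 20: MISS, evict 48. Cache (old->new): [37 20]
  19. access 20: HIT. Cache (old->new): [37 20]
  20. access 6: MISS, evict 37. Cache (old->new): [20 6]
  21. access 6: HIT. Cache (old->new): [20 6]
  22. access 6: HIT. Cache (old->new): [20 6]
  23. access 6: HIT. Cache (old->new): [20 6]
  24. access 6: HIT. Cache (old->new): [20 6]
  25. access 48: MISS, evict 20. Cache (old->new): [6 48]
  26. access 6: HIT. Cache (old->new): [6 48]
  27. access 6: HIT. Cache (old->new): [6 48]
  28. access 96: MISS, evict 6. Cache (old->new): [48 96]
  29. access 48: HIT. Cache (old->new): [48 96]
  30. access 89: MISS, evict 48. Cache (old->new): [96 89]
  31. access 20: MISS, evict 96. Cache (old->new): [89 20]
  32. access 6: MISS, evict 89. Cache (old->new): [20 6]
  33. access 96: MISS, evict 20. Cache (old->new): [6 96]
Total: 13 hits, 20 misses, 18 evictions

Answer: 6 96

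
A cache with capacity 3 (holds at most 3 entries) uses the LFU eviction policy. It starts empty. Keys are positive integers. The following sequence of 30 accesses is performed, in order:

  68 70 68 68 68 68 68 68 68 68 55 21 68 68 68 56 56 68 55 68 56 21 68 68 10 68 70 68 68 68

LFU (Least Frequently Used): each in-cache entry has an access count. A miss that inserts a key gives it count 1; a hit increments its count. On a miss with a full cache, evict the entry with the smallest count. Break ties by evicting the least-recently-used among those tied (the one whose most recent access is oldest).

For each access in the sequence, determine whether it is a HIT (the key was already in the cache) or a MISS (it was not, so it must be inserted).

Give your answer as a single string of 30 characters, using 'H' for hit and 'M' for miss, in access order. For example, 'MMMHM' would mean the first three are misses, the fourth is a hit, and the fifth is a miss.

Answer: MMHHHHHHHHMMHHHMHHMHHMHHMHMHHH

Derivation:
LFU simulation (capacity=3):
  1. access 68: MISS. Cache: [68(c=1)]
  2. access 70: MISS. Cache: [68(c=1) 70(c=1)]
  3. access 68: HIT, count now 2. Cache: [70(c=1) 68(c=2)]
  4. access 68: HIT, count now 3. Cache: [70(c=1) 68(c=3)]
  5. access 68: HIT, count now 4. Cache: [70(c=1) 68(c=4)]
  6. access 68: HIT, count now 5. Cache: [70(c=1) 68(c=5)]
  7. access 68: HIT, count now 6. Cache: [70(c=1) 68(c=6)]
  8. access 68: HIT, count now 7. Cache: [70(c=1) 68(c=7)]
  9. access 68: HIT, count now 8. Cache: [70(c=1) 68(c=8)]
  10. access 68: HIT, count now 9. Cache: [70(c=1) 68(c=9)]
  11. access 55: MISS. Cache: [70(c=1) 55(c=1) 68(c=9)]
  12. access 21: MISS, evict 70(c=1). Cache: [55(c=1) 21(c=1) 68(c=9)]
  13. access 68: HIT, count now 10. Cache: [55(c=1) 21(c=1) 68(c=10)]
  14. access 68: HIT, count now 11. Cache: [55(c=1) 21(c=1) 68(c=11)]
  15. access 68: HIT, count now 12. Cache: [55(c=1) 21(c=1) 68(c=12)]
  16. access 56: MISS, evict 55(c=1). Cache: [21(c=1) 56(c=1) 68(c=12)]
  17. access 56: HIT, count now 2. Cache: [21(c=1) 56(c=2) 68(c=12)]
  18. access 68: HIT, count now 13. Cache: [21(c=1) 56(c=2) 68(c=13)]
  19. access 55: MISS, evict 21(c=1). Cache: [55(c=1) 56(c=2) 68(c=13)]
  20. access 68: HIT, count now 14. Cache: [55(c=1) 56(c=2) 68(c=14)]
  21. access 56: HIT, count now 3. Cache: [55(c=1) 56(c=3) 68(c=14)]
  22. access 21: MISS, evict 55(c=1). Cache: [21(c=1) 56(c=3) 68(c=14)]
  23. access 68: HIT, count now 15. Cache: [21(c=1) 56(c=3) 68(c=15)]
  24. access 68: HIT, count now 16. Cache: [21(c=1) 56(c=3) 68(c=16)]
  25. access 10: MISS, evict 21(c=1). Cache: [10(c=1) 56(c=3) 68(c=16)]
  26. access 68: HIT, count now 17. Cache: [10(c=1) 56(c=3) 68(c=17)]
  27. access 70: MISS, evict 10(c=1). Cache: [70(c=1) 56(c=3) 68(c=17)]
  28. access 68: HIT, count now 18. Cache: [70(c=1) 56(c=3) 68(c=18)]
  29. access 68: HIT, count now 19. Cache: [70(c=1) 56(c=3) 68(c=19)]
  30. access 68: HIT, count now 20. Cache: [70(c=1) 56(c=3) 68(c=20)]
Total: 21 hits, 9 misses, 6 evictions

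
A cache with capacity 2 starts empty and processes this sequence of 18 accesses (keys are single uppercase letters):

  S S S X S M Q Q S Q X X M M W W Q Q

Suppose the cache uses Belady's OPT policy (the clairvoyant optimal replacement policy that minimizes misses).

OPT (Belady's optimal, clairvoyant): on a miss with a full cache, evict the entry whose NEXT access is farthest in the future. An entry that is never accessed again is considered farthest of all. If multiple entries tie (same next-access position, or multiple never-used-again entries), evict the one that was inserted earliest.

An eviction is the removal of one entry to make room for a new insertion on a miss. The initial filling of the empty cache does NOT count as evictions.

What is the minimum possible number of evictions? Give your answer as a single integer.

OPT (Belady) simulation (capacity=2):
  1. access S: MISS. Cache: [S]
  2. access S: HIT. Next use of S: step 3. Cache: [S]
  3. access S: HIT. Next use of S: step 5. Cache: [S]
  4. access X: MISS. Cache: [S X]
  5. access S: HIT. Next use of S: step 9. Cache: [S X]
  6. access M: MISS, evict X (next use: step 11). Cache: [S M]
  7. access Q: MISS, evict M (next use: step 13). Cache: [S Q]
  8. access Q: HIT. Next use of Q: step 10. Cache: [S Q]
  9. access S: HIT. Next use of S: never. Cache: [S Q]
  10. access Q: HIT. Next use of Q: step 17. Cache: [S Q]
  11. access X: MISS, evict S (next use: never). Cache: [Q X]
  12. access X: HIT. Next use of X: never. Cache: [Q X]
  13. access M: MISS, evict X (next use: never). Cache: [Q M]
  14. access M: HIT. Next use of M: never. Cache: [Q M]
  15. access W: MISS, evict M (next use: never). Cache: [Q W]
  16. access W: HIT. Next use of W: never. Cache: [Q W]
  17. access Q: HIT. Next use of Q: step 18. Cache: [Q W]
  18. access Q: HIT. Next use of Q: never. Cache: [Q W]
Total: 11 hits, 7 misses, 5 evictions

Answer: 5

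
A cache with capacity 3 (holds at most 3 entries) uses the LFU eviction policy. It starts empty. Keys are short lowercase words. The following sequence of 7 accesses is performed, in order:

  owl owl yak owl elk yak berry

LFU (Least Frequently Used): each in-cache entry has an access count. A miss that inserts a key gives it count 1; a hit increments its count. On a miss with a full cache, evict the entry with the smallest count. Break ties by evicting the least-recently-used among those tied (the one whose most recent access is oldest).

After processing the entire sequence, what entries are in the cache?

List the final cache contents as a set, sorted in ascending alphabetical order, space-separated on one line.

Answer: berry owl yak

Derivation:
LFU simulation (capacity=3):
  1. access owl: MISS. Cache: [owl(c=1)]
  2. access owl: HIT, count now 2. Cache: [owl(c=2)]
  3. access yak: MISS. Cache: [yak(c=1) owl(c=2)]
  4. access owl: HIT, count now 3. Cache: [yak(c=1) owl(c=3)]
  5. access elk: MISS. Cache: [yak(c=1) elk(c=1) owl(c=3)]
  6. access yak: HIT, count now 2. Cache: [elk(c=1) yak(c=2) owl(c=3)]
  7. access berry: MISS, evict elk(c=1). Cache: [berry(c=1) yak(c=2) owl(c=3)]
Total: 3 hits, 4 misses, 1 evictions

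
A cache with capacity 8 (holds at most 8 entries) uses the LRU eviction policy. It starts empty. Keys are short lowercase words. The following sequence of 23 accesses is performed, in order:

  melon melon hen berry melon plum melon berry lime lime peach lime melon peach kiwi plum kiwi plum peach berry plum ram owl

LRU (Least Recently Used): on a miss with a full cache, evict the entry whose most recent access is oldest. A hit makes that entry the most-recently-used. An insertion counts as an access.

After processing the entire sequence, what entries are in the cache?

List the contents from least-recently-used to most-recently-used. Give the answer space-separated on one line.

LRU simulation (capacity=8):
  1. access melon: MISS. Cache (LRU->MRU): [melon]
  2. access melon: HIT. Cache (LRU->MRU): [melon]
  3. access hen: MISS. Cache (LRU->MRU): [melon hen]
  4. access berry: MISS. Cache (LRU->MRU): [melon hen berry]
  5. access melon: HIT. Cache (LRU->MRU): [hen berry melon]
  6. access plum: MISS. Cache (LRU->MRU): [hen berry melon plum]
  7. access melon: HIT. Cache (LRU->MRU): [hen berry plum melon]
  8. access berry: HIT. Cache (LRU->MRU): [hen plum melon berry]
  9. access lime: MISS. Cache (LRU->MRU): [hen plum melon berry lime]
  10. access lime: HIT. Cache (LRU->MRU): [hen plum melon berry lime]
  11. access peach: MISS. Cache (LRU->MRU): [hen plum melon berry lime peach]
  12. access lime: HIT. Cache (LRU->MRU): [hen plum melon berry peach lime]
  13. access melon: HIT. Cache (LRU->MRU): [hen plum berry peach lime melon]
  14. access peach: HIT. Cache (LRU->MRU): [hen plum berry lime melon peach]
  15. access kiwi: MISS. Cache (LRU->MRU): [hen plum berry lime melon peach kiwi]
  16. access plum: HIT. Cache (LRU->MRU): [hen berry lime melon peach kiwi plum]
  17. access kiwi: HIT. Cache (LRU->MRU): [hen berry lime melon peach plum kiwi]
  18. access plum: HIT. Cache (LRU->MRU): [hen berry lime melon peach kiwi plum]
  19. access peach: HIT. Cache (LRU->MRU): [hen berry lime melon kiwi plum peach]
  20. access berry: HIT. Cache (LRU->MRU): [hen lime melon kiwi plum peach berry]
  21. access plum: HIT. Cache (LRU->MRU): [hen lime melon kiwi peach berry plum]
  22. access ram: MISS. Cache (LRU->MRU): [hen lime melon kiwi peach berry plum ram]
  23. access owl: MISS, evict hen. Cache (LRU->MRU): [lime melon kiwi peach berry plum ram owl]
Total: 14 hits, 9 misses, 1 evictions

Answer: lime melon kiwi peach berry plum ram owl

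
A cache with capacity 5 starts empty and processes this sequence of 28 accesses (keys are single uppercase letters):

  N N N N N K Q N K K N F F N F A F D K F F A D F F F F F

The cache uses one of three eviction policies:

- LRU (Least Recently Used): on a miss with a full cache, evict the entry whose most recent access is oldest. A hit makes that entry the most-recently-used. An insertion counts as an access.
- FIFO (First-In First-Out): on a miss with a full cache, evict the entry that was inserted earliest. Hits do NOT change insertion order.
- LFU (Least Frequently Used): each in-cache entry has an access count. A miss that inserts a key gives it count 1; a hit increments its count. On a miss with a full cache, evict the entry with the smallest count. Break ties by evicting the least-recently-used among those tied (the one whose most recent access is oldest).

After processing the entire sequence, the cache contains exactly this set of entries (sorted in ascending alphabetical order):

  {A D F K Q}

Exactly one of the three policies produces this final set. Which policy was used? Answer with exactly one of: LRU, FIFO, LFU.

Answer: FIFO

Derivation:
Simulating under each policy and comparing final sets:
  LRU: final set = {A D F K N} -> differs
  FIFO: final set = {A D F K Q} -> MATCHES target
  LFU: final set = {A D F K N} -> differs
Only FIFO produces the target set.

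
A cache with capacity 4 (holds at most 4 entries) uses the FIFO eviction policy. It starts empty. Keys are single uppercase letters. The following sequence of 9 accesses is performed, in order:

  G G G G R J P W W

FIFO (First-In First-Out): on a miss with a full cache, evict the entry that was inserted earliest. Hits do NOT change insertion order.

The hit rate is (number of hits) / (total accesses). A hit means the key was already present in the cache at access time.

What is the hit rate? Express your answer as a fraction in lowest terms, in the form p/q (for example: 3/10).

Answer: 4/9

Derivation:
FIFO simulation (capacity=4):
  1. access G: MISS. Cache (old->new): [G]
  2. access G: HIT. Cache (old->new): [G]
  3. access G: HIT. Cache (old->new): [G]
  4. access G: HIT. Cache (old->new): [G]
  5. access R: MISS. Cache (old->new): [G R]
  6. access J: MISS. Cache (old->new): [G R J]
  7. access P: MISS. Cache (old->new): [G R J P]
  8. access W: MISS, evict G. Cache (old->new): [R J P W]
  9. access W: HIT. Cache (old->new): [R J P W]
Total: 4 hits, 5 misses, 1 evictions

Hit rate = 4/9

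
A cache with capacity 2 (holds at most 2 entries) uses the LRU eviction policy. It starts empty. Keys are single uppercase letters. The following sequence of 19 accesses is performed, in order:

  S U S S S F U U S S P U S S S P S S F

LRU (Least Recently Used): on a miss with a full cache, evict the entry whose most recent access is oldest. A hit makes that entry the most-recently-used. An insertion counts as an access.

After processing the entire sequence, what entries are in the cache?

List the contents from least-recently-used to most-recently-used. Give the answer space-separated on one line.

LRU simulation (capacity=2):
  1. access S: MISS. Cache (LRU->MRU): [S]
  2. access U: MISS. Cache (LRU->MRU): [S U]
  3. access S: HIT. Cache (LRU->MRU): [U S]
  4. access S: HIT. Cache (LRU->MRU): [U S]
  5. access S: HIT. Cache (LRU->MRU): [U S]
  6. access F: MISS, evict U. Cache (LRU->MRU): [S F]
  7. access U: MISS, evict S. Cache (LRU->MRU): [F U]
  8. access U: HIT. Cache (LRU->MRU): [F U]
  9. access S: MISS, evict F. Cache (LRU->MRU): [U S]
  10. access S: HIT. Cache (LRU->MRU): [U S]
  11. access P: MISS, evict U. Cache (LRU->MRU): [S P]
  12. access U: MISS, evict S. Cache (LRU->MRU): [P U]
  13. access S: MISS, evict P. Cache (LRU->MRU): [U S]
  14. access S: HIT. Cache (LRU->MRU): [U S]
  15. access S: HIT. Cache (LRU->MRU): [U S]
  16. access P: MISS, evict U. Cache (LRU->MRU): [S P]
  17. access S: HIT. Cache (LRU->MRU): [P S]
  18. access S: HIT. Cache (LRU->MRU): [P S]
  19. access F: MISS, evict P. Cache (LRU->MRU): [S F]
Total: 9 hits, 10 misses, 8 evictions

Answer: S F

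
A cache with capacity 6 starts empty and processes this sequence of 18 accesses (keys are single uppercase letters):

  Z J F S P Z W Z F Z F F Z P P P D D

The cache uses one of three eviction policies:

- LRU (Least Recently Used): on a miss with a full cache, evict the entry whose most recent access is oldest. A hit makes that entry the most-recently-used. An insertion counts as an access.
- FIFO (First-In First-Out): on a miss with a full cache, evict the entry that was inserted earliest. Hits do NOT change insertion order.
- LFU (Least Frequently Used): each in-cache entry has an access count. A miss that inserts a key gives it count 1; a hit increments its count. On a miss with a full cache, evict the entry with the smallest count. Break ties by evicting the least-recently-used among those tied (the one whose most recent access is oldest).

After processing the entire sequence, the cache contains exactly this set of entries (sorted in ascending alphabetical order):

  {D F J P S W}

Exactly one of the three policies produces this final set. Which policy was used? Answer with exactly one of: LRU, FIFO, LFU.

Simulating under each policy and comparing final sets:
  LRU: final set = {D F P S W Z} -> differs
  FIFO: final set = {D F J P S W} -> MATCHES target
  LFU: final set = {D F P S W Z} -> differs
Only FIFO produces the target set.

Answer: FIFO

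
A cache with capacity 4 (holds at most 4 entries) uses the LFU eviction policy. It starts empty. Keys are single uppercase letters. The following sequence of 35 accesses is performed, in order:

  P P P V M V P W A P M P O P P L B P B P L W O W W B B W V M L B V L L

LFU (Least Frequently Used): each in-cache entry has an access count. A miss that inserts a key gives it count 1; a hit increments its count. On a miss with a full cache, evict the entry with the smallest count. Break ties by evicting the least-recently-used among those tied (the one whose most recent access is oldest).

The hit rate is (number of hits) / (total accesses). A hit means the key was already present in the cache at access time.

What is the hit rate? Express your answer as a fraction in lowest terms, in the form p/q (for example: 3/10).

LFU simulation (capacity=4):
  1. access P: MISS. Cache: [P(c=1)]
  2. access P: HIT, count now 2. Cache: [P(c=2)]
  3. access P: HIT, count now 3. Cache: [P(c=3)]
  4. access V: MISS. Cache: [V(c=1) P(c=3)]
  5. access M: MISS. Cache: [V(c=1) M(c=1) P(c=3)]
  6. access V: HIT, count now 2. Cache: [M(c=1) V(c=2) P(c=3)]
  7. access P: HIT, count now 4. Cache: [M(c=1) V(c=2) P(c=4)]
  8. access W: MISS. Cache: [M(c=1) W(c=1) V(c=2) P(c=4)]
  9. access A: MISS, evict M(c=1). Cache: [W(c=1) A(c=1) V(c=2) P(c=4)]
  10. access P: HIT, count now 5. Cache: [W(c=1) A(c=1) V(c=2) P(c=5)]
  11. access M: MISS, evict W(c=1). Cache: [A(c=1) M(c=1) V(c=2) P(c=5)]
  12. access P: HIT, count now 6. Cache: [A(c=1) M(c=1) V(c=2) P(c=6)]
  13. access O: MISS, evict A(c=1). Cache: [M(c=1) O(c=1) V(c=2) P(c=6)]
  14. access P: HIT, count now 7. Cache: [M(c=1) O(c=1) V(c=2) P(c=7)]
  15. access P: HIT, count now 8. Cache: [M(c=1) O(c=1) V(c=2) P(c=8)]
  16. access L: MISS, evict M(c=1). Cache: [O(c=1) L(c=1) V(c=2) P(c=8)]
  17. access B: MISS, evict O(c=1). Cache: [L(c=1) B(c=1) V(c=2) P(c=8)]
  18. access P: HIT, count now 9. Cache: [L(c=1) B(c=1) V(c=2) P(c=9)]
  19. access B: HIT, count now 2. Cache: [L(c=1) V(c=2) B(c=2) P(c=9)]
  20. access P: HIT, count now 10. Cache: [L(c=1) V(c=2) B(c=2) P(c=10)]
  21. access L: HIT, count now 2. Cache: [V(c=2) B(c=2) L(c=2) P(c=10)]
  22. access W: MISS, evict V(c=2). Cache: [W(c=1) B(c=2) L(c=2) P(c=10)]
  23. access O: MISS, evict W(c=1). Cache: [O(c=1) B(c=2) L(c=2) P(c=10)]
  24. access W: MISS, evict O(c=1). Cache: [W(c=1) B(c=2) L(c=2) P(c=10)]
  25. access W: HIT, count now 2. Cache: [B(c=2) L(c=2) W(c=2) P(c=10)]
  26. access B: HIT, count now 3. Cache: [L(c=2) W(c=2) B(c=3) P(c=10)]
  27. access B: HIT, count now 4. Cache: [L(c=2) W(c=2) B(c=4) P(c=10)]
  28. access W: HIT, count now 3. Cache: [L(c=2) W(c=3) B(c=4) P(c=10)]
  29. access V: MISS, evict L(c=2). Cache: [V(c=1) W(c=3) B(c=4) P(c=10)]
  30. access M: MISS, evict V(c=1). Cache: [M(c=1) W(c=3) B(c=4) P(c=10)]
  31. access L: MISS, evict M(c=1). Cache: [L(c=1) W(c=3) B(c=4) P(c=10)]
  32. access B: HIT, count now 5. Cache: [L(c=1) W(c=3) B(c=5) P(c=10)]
  33. access V: MISS, evict L(c=1). Cache: [V(c=1) W(c=3) B(c=5) P(c=10)]
  34. access L: MISS, evict V(c=1). Cache: [L(c=1) W(c=3) B(c=5) P(c=10)]
  35. access L: HIT, count now 2. Cache: [L(c=2) W(c=3) B(c=5) P(c=10)]
Total: 18 hits, 17 misses, 13 evictions

Hit rate = 18/35

Answer: 18/35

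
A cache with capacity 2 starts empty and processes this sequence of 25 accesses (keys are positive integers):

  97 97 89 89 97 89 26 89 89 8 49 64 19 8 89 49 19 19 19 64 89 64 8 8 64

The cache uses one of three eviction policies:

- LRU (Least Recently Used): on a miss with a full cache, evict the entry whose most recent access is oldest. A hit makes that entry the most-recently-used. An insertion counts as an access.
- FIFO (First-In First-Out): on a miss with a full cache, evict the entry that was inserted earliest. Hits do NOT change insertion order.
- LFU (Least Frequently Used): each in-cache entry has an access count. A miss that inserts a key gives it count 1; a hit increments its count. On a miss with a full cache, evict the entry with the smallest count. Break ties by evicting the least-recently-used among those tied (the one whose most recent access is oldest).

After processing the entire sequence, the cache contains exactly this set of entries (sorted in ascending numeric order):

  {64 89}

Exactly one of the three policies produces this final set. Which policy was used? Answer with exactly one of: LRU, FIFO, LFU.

Simulating under each policy and comparing final sets:
  LRU: final set = {8 64} -> differs
  FIFO: final set = {8 64} -> differs
  LFU: final set = {64 89} -> MATCHES target
Only LFU produces the target set.

Answer: LFU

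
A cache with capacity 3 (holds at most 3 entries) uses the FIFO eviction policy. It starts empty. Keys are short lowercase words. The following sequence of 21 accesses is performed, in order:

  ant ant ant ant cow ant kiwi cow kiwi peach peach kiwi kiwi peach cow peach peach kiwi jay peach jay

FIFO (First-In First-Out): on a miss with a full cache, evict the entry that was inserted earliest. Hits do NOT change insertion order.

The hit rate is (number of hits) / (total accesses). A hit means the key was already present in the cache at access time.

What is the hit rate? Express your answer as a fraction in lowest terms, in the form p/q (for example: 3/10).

Answer: 16/21

Derivation:
FIFO simulation (capacity=3):
  1. access ant: MISS. Cache (old->new): [ant]
  2. access ant: HIT. Cache (old->new): [ant]
  3. access ant: HIT. Cache (old->new): [ant]
  4. access ant: HIT. Cache (old->new): [ant]
  5. access cow: MISS. Cache (old->new): [ant cow]
  6. access ant: HIT. Cache (old->new): [ant cow]
  7. access kiwi: MISS. Cache (old->new): [ant cow kiwi]
  8. access cow: HIT. Cache (old->new): [ant cow kiwi]
  9. access kiwi: HIT. Cache (old->new): [ant cow kiwi]
  10. access peach: MISS, evict ant. Cache (old->new): [cow kiwi peach]
  11. access peach: HIT. Cache (old->new): [cow kiwi peach]
  12. access kiwi: HIT. Cache (old->new): [cow kiwi peach]
  13. access kiwi: HIT. Cache (old->new): [cow kiwi peach]
  14. access peach: HIT. Cache (old->new): [cow kiwi peach]
  15. access cow: HIT. Cache (old->new): [cow kiwi peach]
  16. access peach: HIT. Cache (old->new): [cow kiwi peach]
  17. access peach: HIT. Cache (old->new): [cow kiwi peach]
  18. access kiwi: HIT. Cache (old->new): [cow kiwi peach]
  19. access jay: MISS, evict cow. Cache (old->new): [kiwi peach jay]
  20. access peach: HIT. Cache (old->new): [kiwi peach jay]
  21. access jay: HIT. Cache (old->new): [kiwi peach jay]
Total: 16 hits, 5 misses, 2 evictions

Hit rate = 16/21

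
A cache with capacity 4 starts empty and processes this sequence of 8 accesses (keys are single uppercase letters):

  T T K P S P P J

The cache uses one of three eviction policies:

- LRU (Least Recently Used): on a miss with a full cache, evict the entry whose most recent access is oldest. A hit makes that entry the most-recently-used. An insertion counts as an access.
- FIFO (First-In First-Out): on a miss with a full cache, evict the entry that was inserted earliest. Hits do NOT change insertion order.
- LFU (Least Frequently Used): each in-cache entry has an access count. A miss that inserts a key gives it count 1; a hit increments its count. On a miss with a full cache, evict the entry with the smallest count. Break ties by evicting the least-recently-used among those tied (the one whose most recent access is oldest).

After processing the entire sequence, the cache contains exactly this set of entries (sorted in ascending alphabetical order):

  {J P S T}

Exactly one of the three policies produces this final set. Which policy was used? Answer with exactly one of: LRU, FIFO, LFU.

Answer: LFU

Derivation:
Simulating under each policy and comparing final sets:
  LRU: final set = {J K P S} -> differs
  FIFO: final set = {J K P S} -> differs
  LFU: final set = {J P S T} -> MATCHES target
Only LFU produces the target set.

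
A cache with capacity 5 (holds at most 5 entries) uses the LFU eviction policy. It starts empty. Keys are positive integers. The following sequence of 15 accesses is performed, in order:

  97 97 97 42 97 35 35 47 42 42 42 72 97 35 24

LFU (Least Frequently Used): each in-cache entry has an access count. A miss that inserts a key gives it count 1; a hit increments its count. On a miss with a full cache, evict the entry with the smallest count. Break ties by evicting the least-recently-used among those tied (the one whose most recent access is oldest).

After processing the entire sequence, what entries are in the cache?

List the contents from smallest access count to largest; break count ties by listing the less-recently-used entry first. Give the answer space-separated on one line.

Answer: 72 24 35 42 97

Derivation:
LFU simulation (capacity=5):
  1. access 97: MISS. Cache: [97(c=1)]
  2. access 97: HIT, count now 2. Cache: [97(c=2)]
  3. access 97: HIT, count now 3. Cache: [97(c=3)]
  4. access 42: MISS. Cache: [42(c=1) 97(c=3)]
  5. access 97: HIT, count now 4. Cache: [42(c=1) 97(c=4)]
  6. access 35: MISS. Cache: [42(c=1) 35(c=1) 97(c=4)]
  7. access 35: HIT, count now 2. Cache: [42(c=1) 35(c=2) 97(c=4)]
  8. access 47: MISS. Cache: [42(c=1) 47(c=1) 35(c=2) 97(c=4)]
  9. access 42: HIT, count now 2. Cache: [47(c=1) 35(c=2) 42(c=2) 97(c=4)]
  10. access 42: HIT, count now 3. Cache: [47(c=1) 35(c=2) 42(c=3) 97(c=4)]
  11. access 42: HIT, count now 4. Cache: [47(c=1) 35(c=2) 97(c=4) 42(c=4)]
  12. access 72: MISS. Cache: [47(c=1) 72(c=1) 35(c=2) 97(c=4) 42(c=4)]
  13. access 97: HIT, count now 5. Cache: [47(c=1) 72(c=1) 35(c=2) 42(c=4) 97(c=5)]
  14. access 35: HIT, count now 3. Cache: [47(c=1) 72(c=1) 35(c=3) 42(c=4) 97(c=5)]
  15. access 24: MISS, evict 47(c=1). Cache: [72(c=1) 24(c=1) 35(c=3) 42(c=4) 97(c=5)]
Total: 9 hits, 6 misses, 1 evictions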